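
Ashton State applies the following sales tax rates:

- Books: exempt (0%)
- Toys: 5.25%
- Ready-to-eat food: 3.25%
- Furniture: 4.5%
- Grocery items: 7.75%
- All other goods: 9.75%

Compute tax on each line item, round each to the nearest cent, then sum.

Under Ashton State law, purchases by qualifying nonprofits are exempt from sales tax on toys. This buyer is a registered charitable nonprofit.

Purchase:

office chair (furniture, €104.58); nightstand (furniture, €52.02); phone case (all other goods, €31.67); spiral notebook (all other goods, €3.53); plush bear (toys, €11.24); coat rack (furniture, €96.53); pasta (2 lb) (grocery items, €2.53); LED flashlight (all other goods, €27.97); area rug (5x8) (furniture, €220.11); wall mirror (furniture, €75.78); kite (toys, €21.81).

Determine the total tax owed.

€31.06

Office chair €104.58: furniture → 4.5% → €4.71
Nightstand €52.02: furniture → 4.5% → €2.34
Phone case €31.67: all other goods → 9.75% → €3.09
Spiral notebook €3.53: all other goods → 9.75% → €0.34
Plush bear €11.24: toys, buyer-exempt → 0% → €0.00
Coat rack €96.53: furniture → 4.5% → €4.34
Pasta (2 lb) €2.53: grocery items → 7.75% → €0.20
LED flashlight €27.97: all other goods → 9.75% → €2.73
Area rug (5x8) €220.11: furniture → 4.5% → €9.90
Wall mirror €75.78: furniture → 4.5% → €3.41
Kite €21.81: toys, buyer-exempt → 0% → €0.00
Total tax = €4.71 + €2.34 + €3.09 + €0.34 + €4.34 + €0.20 + €2.73 + €9.90 + €3.41 = €31.06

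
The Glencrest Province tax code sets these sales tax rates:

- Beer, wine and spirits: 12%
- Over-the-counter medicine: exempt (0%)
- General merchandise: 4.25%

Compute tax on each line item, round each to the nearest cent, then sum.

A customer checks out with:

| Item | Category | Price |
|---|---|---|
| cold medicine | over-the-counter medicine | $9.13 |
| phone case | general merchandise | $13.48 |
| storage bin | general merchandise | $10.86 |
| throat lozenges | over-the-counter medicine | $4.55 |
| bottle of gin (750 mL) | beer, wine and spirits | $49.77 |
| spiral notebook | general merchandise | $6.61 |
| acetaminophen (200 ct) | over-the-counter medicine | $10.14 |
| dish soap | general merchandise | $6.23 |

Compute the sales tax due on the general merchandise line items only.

Phone case $13.48: general merchandise → 4.25% → $0.57
Storage bin $10.86: general merchandise → 4.25% → $0.46
Spiral notebook $6.61: general merchandise → 4.25% → $0.28
Dish soap $6.23: general merchandise → 4.25% → $0.26
Tax on general merchandise = $0.57 + $0.46 + $0.28 + $0.26 = $1.57

$1.57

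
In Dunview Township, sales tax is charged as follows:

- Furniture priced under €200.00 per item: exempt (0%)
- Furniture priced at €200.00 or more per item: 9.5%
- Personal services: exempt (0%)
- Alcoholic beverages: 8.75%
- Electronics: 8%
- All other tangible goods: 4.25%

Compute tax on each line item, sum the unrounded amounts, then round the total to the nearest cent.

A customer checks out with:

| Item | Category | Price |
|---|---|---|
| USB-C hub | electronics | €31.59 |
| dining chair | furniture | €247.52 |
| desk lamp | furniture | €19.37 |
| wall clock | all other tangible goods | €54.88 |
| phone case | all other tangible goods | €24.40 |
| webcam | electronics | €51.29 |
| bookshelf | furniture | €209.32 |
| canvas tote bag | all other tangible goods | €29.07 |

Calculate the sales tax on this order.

€54.64

USB-C hub €31.59: electronics → 8% → €2.5272
Dining chair €247.52: furniture, €200.00 or more → 9.5% → €23.5144
Desk lamp €19.37: furniture, under €200.00 → 0% → €0.00
Wall clock €54.88: all other tangible goods → 4.25% → €2.3324
Phone case €24.40: all other tangible goods → 4.25% → €1.037
Webcam €51.29: electronics → 8% → €4.1032
Bookshelf €209.32: furniture, €200.00 or more → 9.5% → €19.8854
Canvas tote bag €29.07: all other tangible goods → 4.25% → €1.235475
Unrounded tax sum = €54.635075 → €54.64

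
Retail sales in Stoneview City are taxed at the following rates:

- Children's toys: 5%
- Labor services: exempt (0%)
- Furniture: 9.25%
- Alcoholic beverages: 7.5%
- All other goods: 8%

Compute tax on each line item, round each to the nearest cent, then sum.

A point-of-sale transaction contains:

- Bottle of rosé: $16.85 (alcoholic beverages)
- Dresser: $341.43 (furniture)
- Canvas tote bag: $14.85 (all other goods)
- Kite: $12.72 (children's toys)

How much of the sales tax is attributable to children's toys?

Kite $12.72: children's toys → 5% → $0.64
Tax on children's toys = $0.64

$0.64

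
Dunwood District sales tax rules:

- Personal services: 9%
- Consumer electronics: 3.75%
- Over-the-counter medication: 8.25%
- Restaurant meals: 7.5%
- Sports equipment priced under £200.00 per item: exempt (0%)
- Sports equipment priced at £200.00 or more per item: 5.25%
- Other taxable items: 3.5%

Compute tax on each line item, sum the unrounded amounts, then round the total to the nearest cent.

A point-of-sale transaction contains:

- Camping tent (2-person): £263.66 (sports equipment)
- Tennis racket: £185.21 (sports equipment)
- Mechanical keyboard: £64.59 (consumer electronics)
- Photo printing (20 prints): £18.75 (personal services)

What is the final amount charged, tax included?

Camping tent (2-person) £263.66: sports equipment, £200.00 or more → 5.25% → £13.84215
Tennis racket £185.21: sports equipment, under £200.00 → 0% → £0.00
Mechanical keyboard £64.59: consumer electronics → 3.75% → £2.422125
Photo printing (20 prints) £18.75: personal services → 9% → £1.6875
Subtotal = £532.21; unrounded tax = £17.951775 → £17.95; total due = £550.16

£550.16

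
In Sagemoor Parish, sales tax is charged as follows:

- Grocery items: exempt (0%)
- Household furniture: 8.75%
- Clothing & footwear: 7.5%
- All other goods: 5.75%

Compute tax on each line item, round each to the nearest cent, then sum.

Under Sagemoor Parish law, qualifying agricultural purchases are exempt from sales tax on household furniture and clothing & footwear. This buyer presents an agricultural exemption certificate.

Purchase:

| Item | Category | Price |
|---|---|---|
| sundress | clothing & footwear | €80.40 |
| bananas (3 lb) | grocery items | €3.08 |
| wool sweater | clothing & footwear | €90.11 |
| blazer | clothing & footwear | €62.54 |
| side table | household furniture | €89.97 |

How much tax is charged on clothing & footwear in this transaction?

€0.00

Sundress €80.40: clothing & footwear, buyer-exempt → 0% → €0.00
Wool sweater €90.11: clothing & footwear, buyer-exempt → 0% → €0.00
Blazer €62.54: clothing & footwear, buyer-exempt → 0% → €0.00
Tax on clothing & footwear = €0.00 + €0.00 + €0.00 = €0.00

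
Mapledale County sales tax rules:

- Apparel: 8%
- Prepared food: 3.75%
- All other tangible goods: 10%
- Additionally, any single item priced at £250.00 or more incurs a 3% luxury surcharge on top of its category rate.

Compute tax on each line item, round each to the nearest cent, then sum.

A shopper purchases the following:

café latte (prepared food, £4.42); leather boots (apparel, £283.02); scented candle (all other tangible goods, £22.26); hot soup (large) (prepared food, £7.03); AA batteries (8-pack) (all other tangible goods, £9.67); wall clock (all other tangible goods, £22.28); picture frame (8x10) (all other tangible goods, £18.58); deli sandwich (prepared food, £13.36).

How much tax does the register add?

Café latte £4.42: prepared food → 3.75% → £0.17
Leather boots £283.02: apparel → 8% + 3% surcharge = 11% → £31.13
Scented candle £22.26: all other tangible goods → 10% → £2.23
Hot soup (large) £7.03: prepared food → 3.75% → £0.26
AA batteries (8-pack) £9.67: all other tangible goods → 10% → £0.97
Wall clock £22.28: all other tangible goods → 10% → £2.23
Picture frame (8x10) £18.58: all other tangible goods → 10% → £1.86
Deli sandwich £13.36: prepared food → 3.75% → £0.50
Total tax = £0.17 + £31.13 + £2.23 + £0.26 + £0.97 + £2.23 + £1.86 + £0.50 = £39.35

£39.35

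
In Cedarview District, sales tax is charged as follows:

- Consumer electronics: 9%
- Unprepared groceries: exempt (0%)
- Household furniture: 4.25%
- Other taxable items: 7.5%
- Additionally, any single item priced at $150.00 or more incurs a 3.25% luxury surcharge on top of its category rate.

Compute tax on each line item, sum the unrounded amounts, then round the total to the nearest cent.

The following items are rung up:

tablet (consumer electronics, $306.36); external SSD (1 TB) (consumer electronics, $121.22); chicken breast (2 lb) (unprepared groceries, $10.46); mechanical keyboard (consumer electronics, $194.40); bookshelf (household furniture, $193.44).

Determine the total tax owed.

Tablet $306.36: consumer electronics → 9% + 3.25% surcharge = 12.25% → $37.5291
External SSD (1 TB) $121.22: consumer electronics → 9% → $10.9098
Chicken breast (2 lb) $10.46: unprepared groceries → 0% → $0.00
Mechanical keyboard $194.40: consumer electronics → 9% + 3.25% surcharge = 12.25% → $23.814
Bookshelf $193.44: household furniture → 4.25% + 3.25% surcharge = 7.5% → $14.508
Unrounded tax sum = $86.7609 → $86.76

$86.76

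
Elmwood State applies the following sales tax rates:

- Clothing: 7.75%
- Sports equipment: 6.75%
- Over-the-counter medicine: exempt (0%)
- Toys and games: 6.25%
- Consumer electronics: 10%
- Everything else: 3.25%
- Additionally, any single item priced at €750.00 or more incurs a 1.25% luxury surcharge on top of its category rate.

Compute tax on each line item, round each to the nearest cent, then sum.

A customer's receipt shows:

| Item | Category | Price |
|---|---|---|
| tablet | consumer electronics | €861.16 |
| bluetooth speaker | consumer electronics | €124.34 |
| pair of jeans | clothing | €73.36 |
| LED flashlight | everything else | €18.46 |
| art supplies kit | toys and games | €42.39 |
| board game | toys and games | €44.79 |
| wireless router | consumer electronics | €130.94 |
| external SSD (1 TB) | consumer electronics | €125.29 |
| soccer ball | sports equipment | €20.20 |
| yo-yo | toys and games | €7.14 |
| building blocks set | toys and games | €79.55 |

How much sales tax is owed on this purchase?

€153.45

Tablet €861.16: consumer electronics → 10% + 1.25% surcharge = 11.25% → €96.88
Bluetooth speaker €124.34: consumer electronics → 10% → €12.43
Pair of jeans €73.36: clothing → 7.75% → €5.69
LED flashlight €18.46: everything else → 3.25% → €0.60
Art supplies kit €42.39: toys and games → 6.25% → €2.65
Board game €44.79: toys and games → 6.25% → €2.80
Wireless router €130.94: consumer electronics → 10% → €13.09
External SSD (1 TB) €125.29: consumer electronics → 10% → €12.53
Soccer ball €20.20: sports equipment → 6.75% → €1.36
Yo-yo €7.14: toys and games → 6.25% → €0.45
Building blocks set €79.55: toys and games → 6.25% → €4.97
Total tax = €96.88 + €12.43 + €5.69 + €0.60 + €2.65 + €2.80 + €13.09 + €12.53 + €1.36 + €0.45 + €4.97 = €153.45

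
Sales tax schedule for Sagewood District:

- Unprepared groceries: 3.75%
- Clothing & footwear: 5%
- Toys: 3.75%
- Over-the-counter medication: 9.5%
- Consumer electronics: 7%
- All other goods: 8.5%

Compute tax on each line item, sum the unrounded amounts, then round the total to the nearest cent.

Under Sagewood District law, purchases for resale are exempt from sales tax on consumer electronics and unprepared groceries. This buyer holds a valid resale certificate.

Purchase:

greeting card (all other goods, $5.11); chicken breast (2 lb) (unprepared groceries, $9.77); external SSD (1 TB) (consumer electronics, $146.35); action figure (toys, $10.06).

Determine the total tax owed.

Greeting card $5.11: all other goods → 8.5% → $0.43435
Chicken breast (2 lb) $9.77: unprepared groceries, buyer-exempt → 0% → $0.00
External SSD (1 TB) $146.35: consumer electronics, buyer-exempt → 0% → $0.00
Action figure $10.06: toys → 3.75% → $0.37725
Unrounded tax sum = $0.8116 → $0.81

$0.81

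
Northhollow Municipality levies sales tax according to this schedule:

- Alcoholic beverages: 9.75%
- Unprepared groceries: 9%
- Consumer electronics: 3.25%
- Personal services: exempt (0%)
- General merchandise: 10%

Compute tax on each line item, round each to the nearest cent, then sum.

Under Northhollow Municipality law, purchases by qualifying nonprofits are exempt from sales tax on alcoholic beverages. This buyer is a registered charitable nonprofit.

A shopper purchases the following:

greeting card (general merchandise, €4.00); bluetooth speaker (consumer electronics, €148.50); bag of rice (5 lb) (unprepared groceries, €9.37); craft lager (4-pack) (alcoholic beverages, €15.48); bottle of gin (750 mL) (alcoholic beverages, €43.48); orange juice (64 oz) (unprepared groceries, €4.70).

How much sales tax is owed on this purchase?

Greeting card €4.00: general merchandise → 10% → €0.40
Bluetooth speaker €148.50: consumer electronics → 3.25% → €4.83
Bag of rice (5 lb) €9.37: unprepared groceries → 9% → €0.84
Craft lager (4-pack) €15.48: alcoholic beverages, buyer-exempt → 0% → €0.00
Bottle of gin (750 mL) €43.48: alcoholic beverages, buyer-exempt → 0% → €0.00
Orange juice (64 oz) €4.70: unprepared groceries → 9% → €0.42
Total tax = €0.40 + €4.83 + €0.84 + €0.42 = €6.49

€6.49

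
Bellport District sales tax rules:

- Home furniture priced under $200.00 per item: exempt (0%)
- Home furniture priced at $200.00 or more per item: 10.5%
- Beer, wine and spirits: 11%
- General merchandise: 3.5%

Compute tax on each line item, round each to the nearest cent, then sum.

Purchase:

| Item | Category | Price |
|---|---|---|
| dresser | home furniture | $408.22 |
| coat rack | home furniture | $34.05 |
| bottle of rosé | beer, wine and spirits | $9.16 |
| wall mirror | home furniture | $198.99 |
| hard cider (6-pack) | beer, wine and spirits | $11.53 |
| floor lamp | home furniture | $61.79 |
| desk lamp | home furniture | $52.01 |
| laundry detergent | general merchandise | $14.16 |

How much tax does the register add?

Dresser $408.22: home furniture, $200.00 or more → 10.5% → $42.86
Coat rack $34.05: home furniture, under $200.00 → 0% → $0.00
Bottle of rosé $9.16: beer, wine and spirits → 11% → $1.01
Wall mirror $198.99: home furniture, under $200.00 → 0% → $0.00
Hard cider (6-pack) $11.53: beer, wine and spirits → 11% → $1.27
Floor lamp $61.79: home furniture, under $200.00 → 0% → $0.00
Desk lamp $52.01: home furniture, under $200.00 → 0% → $0.00
Laundry detergent $14.16: general merchandise → 3.5% → $0.50
Total tax = $42.86 + $1.01 + $1.27 + $0.50 = $45.64

$45.64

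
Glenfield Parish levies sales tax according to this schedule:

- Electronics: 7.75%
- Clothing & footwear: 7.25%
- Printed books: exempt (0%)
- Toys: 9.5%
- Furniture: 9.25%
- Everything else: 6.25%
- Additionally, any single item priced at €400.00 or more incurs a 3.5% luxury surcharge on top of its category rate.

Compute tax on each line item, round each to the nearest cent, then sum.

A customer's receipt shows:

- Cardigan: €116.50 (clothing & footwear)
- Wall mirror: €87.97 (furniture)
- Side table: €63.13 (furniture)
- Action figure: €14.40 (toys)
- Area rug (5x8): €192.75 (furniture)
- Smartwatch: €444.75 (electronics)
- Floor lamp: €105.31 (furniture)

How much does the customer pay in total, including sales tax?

€1126.21

Cardigan €116.50: clothing & footwear → 7.25% → €8.45
Wall mirror €87.97: furniture → 9.25% → €8.14
Side table €63.13: furniture → 9.25% → €5.84
Action figure €14.40: toys → 9.5% → €1.37
Area rug (5x8) €192.75: furniture → 9.25% → €17.83
Smartwatch €444.75: electronics → 7.75% + 3.5% surcharge = 11.25% → €50.03
Floor lamp €105.31: furniture → 9.25% → €9.74
Subtotal = €1024.81; tax = €101.40; total due = €1126.21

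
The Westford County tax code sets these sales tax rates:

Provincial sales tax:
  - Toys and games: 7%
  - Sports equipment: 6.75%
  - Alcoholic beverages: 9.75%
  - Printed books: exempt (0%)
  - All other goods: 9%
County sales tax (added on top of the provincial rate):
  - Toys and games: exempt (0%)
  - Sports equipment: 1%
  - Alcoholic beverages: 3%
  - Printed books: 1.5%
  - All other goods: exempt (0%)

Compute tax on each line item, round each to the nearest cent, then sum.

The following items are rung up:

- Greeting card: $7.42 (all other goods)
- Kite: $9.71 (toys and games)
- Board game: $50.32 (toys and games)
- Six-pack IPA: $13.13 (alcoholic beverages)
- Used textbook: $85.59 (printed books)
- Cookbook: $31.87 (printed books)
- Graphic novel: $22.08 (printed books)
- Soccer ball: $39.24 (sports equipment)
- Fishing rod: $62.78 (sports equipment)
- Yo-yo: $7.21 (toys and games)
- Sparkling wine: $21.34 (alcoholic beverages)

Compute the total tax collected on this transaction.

Greeting card $7.42: all other goods → 9% + 0% county = 9% → $0.67
Kite $9.71: toys and games → 7% + 0% county = 7% → $0.68
Board game $50.32: toys and games → 7% + 0% county = 7% → $3.52
Six-pack IPA $13.13: alcoholic beverages → 9.75% + 3% county = 12.75% → $1.67
Used textbook $85.59: printed books → 0% + 1.5% county = 1.5% → $1.28
Cookbook $31.87: printed books → 0% + 1.5% county = 1.5% → $0.48
Graphic novel $22.08: printed books → 0% + 1.5% county = 1.5% → $0.33
Soccer ball $39.24: sports equipment → 6.75% + 1% county = 7.75% → $3.04
Fishing rod $62.78: sports equipment → 6.75% + 1% county = 7.75% → $4.87
Yo-yo $7.21: toys and games → 7% + 0% county = 7% → $0.50
Sparkling wine $21.34: alcoholic beverages → 9.75% + 3% county = 12.75% → $2.72
Total tax = $0.67 + $0.68 + $3.52 + $1.67 + $1.28 + $0.48 + $0.33 + $3.04 + $4.87 + $0.50 + $2.72 = $19.76

$19.76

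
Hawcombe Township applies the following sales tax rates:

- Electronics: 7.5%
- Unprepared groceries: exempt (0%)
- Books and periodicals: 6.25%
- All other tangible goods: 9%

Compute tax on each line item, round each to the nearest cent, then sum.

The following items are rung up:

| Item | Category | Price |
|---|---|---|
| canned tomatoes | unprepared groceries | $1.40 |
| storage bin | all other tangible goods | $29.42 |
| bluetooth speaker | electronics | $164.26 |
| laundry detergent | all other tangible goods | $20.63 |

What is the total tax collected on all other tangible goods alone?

Storage bin $29.42: all other tangible goods → 9% → $2.65
Laundry detergent $20.63: all other tangible goods → 9% → $1.86
Tax on all other tangible goods = $2.65 + $1.86 = $4.51

$4.51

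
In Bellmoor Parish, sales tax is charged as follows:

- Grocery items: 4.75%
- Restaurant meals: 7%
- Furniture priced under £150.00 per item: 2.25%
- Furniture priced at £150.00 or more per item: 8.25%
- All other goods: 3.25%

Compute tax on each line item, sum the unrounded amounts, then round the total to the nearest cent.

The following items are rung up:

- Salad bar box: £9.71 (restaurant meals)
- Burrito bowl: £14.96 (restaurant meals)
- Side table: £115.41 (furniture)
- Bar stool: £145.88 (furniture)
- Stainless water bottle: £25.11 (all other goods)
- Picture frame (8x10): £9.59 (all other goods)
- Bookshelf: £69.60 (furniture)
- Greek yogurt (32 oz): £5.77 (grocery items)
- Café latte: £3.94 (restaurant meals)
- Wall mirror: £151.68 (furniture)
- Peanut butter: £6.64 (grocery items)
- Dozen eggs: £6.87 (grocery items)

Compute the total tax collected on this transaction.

Salad bar box £9.71: restaurant meals → 7% → £0.6797
Burrito bowl £14.96: restaurant meals → 7% → £1.0472
Side table £115.41: furniture, under £150.00 → 2.25% → £2.596725
Bar stool £145.88: furniture, under £150.00 → 2.25% → £3.2823
Stainless water bottle £25.11: all other goods → 3.25% → £0.816075
Picture frame (8x10) £9.59: all other goods → 3.25% → £0.311675
Bookshelf £69.60: furniture, under £150.00 → 2.25% → £1.566
Greek yogurt (32 oz) £5.77: grocery items → 4.75% → £0.274075
Café latte £3.94: restaurant meals → 7% → £0.2758
Wall mirror £151.68: furniture, £150.00 or more → 8.25% → £12.5136
Peanut butter £6.64: grocery items → 4.75% → £0.3154
Dozen eggs £6.87: grocery items → 4.75% → £0.326325
Unrounded tax sum = £24.004875 → £24.00

£24.00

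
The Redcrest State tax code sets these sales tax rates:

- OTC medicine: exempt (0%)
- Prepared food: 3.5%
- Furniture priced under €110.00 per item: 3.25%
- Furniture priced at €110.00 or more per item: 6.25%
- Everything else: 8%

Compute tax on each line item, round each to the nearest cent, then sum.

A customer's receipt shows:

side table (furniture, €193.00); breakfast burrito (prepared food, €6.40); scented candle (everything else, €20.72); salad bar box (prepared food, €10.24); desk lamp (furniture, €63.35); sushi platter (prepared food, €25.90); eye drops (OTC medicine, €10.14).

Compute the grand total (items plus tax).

€347.02

Side table €193.00: furniture, €110.00 or more → 6.25% → €12.06
Breakfast burrito €6.40: prepared food → 3.5% → €0.22
Scented candle €20.72: everything else → 8% → €1.66
Salad bar box €10.24: prepared food → 3.5% → €0.36
Desk lamp €63.35: furniture, under €110.00 → 3.25% → €2.06
Sushi platter €25.90: prepared food → 3.5% → €0.91
Eye drops €10.14: OTC medicine → 0% → €0.00
Subtotal = €329.75; tax = €17.27; total due = €347.02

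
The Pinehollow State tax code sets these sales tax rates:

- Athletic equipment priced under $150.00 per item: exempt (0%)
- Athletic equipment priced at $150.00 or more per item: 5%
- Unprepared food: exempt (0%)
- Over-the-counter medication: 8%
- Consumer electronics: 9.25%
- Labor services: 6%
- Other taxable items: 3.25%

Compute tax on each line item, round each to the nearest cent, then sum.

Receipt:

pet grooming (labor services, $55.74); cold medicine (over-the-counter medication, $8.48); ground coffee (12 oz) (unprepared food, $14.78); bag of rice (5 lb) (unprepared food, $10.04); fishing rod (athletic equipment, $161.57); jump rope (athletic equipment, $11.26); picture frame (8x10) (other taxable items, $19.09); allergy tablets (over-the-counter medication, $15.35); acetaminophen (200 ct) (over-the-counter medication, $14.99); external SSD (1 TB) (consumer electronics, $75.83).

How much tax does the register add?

$22.16

Pet grooming $55.74: labor services → 6% → $3.34
Cold medicine $8.48: over-the-counter medication → 8% → $0.68
Ground coffee (12 oz) $14.78: unprepared food → 0% → $0.00
Bag of rice (5 lb) $10.04: unprepared food → 0% → $0.00
Fishing rod $161.57: athletic equipment, $150.00 or more → 5% → $8.08
Jump rope $11.26: athletic equipment, under $150.00 → 0% → $0.00
Picture frame (8x10) $19.09: other taxable items → 3.25% → $0.62
Allergy tablets $15.35: over-the-counter medication → 8% → $1.23
Acetaminophen (200 ct) $14.99: over-the-counter medication → 8% → $1.20
External SSD (1 TB) $75.83: consumer electronics → 9.25% → $7.01
Total tax = $3.34 + $0.68 + $8.08 + $0.62 + $1.23 + $1.20 + $7.01 = $22.16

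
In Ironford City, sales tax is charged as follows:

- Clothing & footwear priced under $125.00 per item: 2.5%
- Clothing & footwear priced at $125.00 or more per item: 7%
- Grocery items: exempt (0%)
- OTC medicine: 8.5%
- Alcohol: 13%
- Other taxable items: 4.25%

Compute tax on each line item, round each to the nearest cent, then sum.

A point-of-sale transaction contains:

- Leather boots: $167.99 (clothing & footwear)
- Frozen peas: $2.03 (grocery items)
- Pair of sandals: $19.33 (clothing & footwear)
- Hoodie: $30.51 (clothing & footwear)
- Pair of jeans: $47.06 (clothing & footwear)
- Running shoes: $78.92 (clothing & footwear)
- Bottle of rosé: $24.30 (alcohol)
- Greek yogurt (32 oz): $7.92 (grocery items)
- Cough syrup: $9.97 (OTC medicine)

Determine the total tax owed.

$20.16

Leather boots $167.99: clothing & footwear, $125.00 or more → 7% → $11.76
Frozen peas $2.03: grocery items → 0% → $0.00
Pair of sandals $19.33: clothing & footwear, under $125.00 → 2.5% → $0.48
Hoodie $30.51: clothing & footwear, under $125.00 → 2.5% → $0.76
Pair of jeans $47.06: clothing & footwear, under $125.00 → 2.5% → $1.18
Running shoes $78.92: clothing & footwear, under $125.00 → 2.5% → $1.97
Bottle of rosé $24.30: alcohol → 13% → $3.16
Greek yogurt (32 oz) $7.92: grocery items → 0% → $0.00
Cough syrup $9.97: OTC medicine → 8.5% → $0.85
Total tax = $11.76 + $0.48 + $0.76 + $1.18 + $1.97 + $3.16 + $0.85 = $20.16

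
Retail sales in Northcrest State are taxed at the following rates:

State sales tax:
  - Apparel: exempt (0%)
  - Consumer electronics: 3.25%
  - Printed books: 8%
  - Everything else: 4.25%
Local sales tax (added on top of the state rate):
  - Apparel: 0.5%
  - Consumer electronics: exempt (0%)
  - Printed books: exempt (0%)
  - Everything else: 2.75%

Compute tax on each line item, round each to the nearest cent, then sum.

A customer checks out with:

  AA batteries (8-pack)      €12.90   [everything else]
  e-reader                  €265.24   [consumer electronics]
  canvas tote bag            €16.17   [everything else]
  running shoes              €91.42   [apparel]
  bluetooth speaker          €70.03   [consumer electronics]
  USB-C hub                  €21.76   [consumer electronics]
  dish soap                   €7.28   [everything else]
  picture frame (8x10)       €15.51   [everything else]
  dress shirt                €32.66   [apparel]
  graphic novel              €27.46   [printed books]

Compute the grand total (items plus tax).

AA batteries (8-pack) €12.90: everything else → 4.25% + 2.75% local = 7% → €0.90
E-reader €265.24: consumer electronics → 3.25% + 0% local = 3.25% → €8.62
Canvas tote bag €16.17: everything else → 4.25% + 2.75% local = 7% → €1.13
Running shoes €91.42: apparel → 0% + 0.5% local = 0.5% → €0.46
Bluetooth speaker €70.03: consumer electronics → 3.25% + 0% local = 3.25% → €2.28
USB-C hub €21.76: consumer electronics → 3.25% + 0% local = 3.25% → €0.71
Dish soap €7.28: everything else → 4.25% + 2.75% local = 7% → €0.51
Picture frame (8x10) €15.51: everything else → 4.25% + 2.75% local = 7% → €1.09
Dress shirt €32.66: apparel → 0% + 0.5% local = 0.5% → €0.16
Graphic novel €27.46: printed books → 8% + 0% local = 8% → €2.20
Subtotal = €560.43; tax = €18.06; total due = €578.49

€578.49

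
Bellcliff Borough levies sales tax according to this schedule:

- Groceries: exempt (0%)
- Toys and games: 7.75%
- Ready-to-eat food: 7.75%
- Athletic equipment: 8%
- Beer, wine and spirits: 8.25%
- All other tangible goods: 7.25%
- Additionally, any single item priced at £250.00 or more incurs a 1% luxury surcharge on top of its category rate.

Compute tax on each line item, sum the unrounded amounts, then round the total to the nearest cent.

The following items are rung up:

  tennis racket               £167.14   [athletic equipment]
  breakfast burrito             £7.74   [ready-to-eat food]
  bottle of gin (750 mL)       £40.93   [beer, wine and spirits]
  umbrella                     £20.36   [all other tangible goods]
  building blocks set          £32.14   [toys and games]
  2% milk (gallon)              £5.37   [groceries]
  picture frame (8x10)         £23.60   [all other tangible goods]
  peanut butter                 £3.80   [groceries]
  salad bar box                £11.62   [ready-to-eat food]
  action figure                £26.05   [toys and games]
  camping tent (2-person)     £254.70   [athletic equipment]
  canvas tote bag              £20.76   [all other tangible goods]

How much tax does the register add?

Tennis racket £167.14: athletic equipment → 8% → £13.3712
Breakfast burrito £7.74: ready-to-eat food → 7.75% → £0.59985
Bottle of gin (750 mL) £40.93: beer, wine and spirits → 8.25% → £3.376725
Umbrella £20.36: all other tangible goods → 7.25% → £1.4761
Building blocks set £32.14: toys and games → 7.75% → £2.49085
2% milk (gallon) £5.37: groceries → 0% → £0.00
Picture frame (8x10) £23.60: all other tangible goods → 7.25% → £1.711
Peanut butter £3.80: groceries → 0% → £0.00
Salad bar box £11.62: ready-to-eat food → 7.75% → £0.90055
Action figure £26.05: toys and games → 7.75% → £2.018875
Camping tent (2-person) £254.70: athletic equipment → 8% + 1% surcharge = 9% → £22.923
Canvas tote bag £20.76: all other tangible goods → 7.25% → £1.5051
Unrounded tax sum = £50.37325 → £50.37

£50.37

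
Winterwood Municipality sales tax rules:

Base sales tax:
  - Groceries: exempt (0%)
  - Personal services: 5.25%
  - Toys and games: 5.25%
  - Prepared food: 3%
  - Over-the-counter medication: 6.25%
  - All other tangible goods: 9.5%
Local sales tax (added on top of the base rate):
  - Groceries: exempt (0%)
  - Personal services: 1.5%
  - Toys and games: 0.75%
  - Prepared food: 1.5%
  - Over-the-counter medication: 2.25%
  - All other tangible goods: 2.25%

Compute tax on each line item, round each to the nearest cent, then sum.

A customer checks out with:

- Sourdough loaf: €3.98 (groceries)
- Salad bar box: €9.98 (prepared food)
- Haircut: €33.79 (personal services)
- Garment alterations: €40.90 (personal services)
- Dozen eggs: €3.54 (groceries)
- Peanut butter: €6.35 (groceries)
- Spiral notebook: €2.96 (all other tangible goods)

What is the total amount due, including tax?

€107.34

Sourdough loaf €3.98: groceries → 0% + 0% local = 0% → €0.00
Salad bar box €9.98: prepared food → 3% + 1.5% local = 4.5% → €0.45
Haircut €33.79: personal services → 5.25% + 1.5% local = 6.75% → €2.28
Garment alterations €40.90: personal services → 5.25% + 1.5% local = 6.75% → €2.76
Dozen eggs €3.54: groceries → 0% + 0% local = 0% → €0.00
Peanut butter €6.35: groceries → 0% + 0% local = 0% → €0.00
Spiral notebook €2.96: all other tangible goods → 9.5% + 2.25% local = 11.75% → €0.35
Subtotal = €101.50; tax = €5.84; total due = €107.34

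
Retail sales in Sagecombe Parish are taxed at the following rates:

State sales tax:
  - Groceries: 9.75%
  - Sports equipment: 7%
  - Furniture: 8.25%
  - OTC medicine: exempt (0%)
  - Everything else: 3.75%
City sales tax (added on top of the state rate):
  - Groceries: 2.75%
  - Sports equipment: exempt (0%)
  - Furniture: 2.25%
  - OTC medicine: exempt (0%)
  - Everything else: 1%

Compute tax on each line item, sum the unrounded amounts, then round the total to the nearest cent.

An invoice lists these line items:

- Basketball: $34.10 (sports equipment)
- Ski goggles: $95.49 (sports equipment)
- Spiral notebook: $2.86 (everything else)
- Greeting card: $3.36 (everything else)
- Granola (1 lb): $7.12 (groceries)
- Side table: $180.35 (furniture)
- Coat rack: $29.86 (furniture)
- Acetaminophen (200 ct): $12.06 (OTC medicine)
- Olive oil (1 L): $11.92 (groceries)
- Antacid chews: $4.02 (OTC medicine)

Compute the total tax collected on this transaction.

$33.82

Basketball $34.10: sports equipment → 7% + 0% city = 7% → $2.387
Ski goggles $95.49: sports equipment → 7% + 0% city = 7% → $6.6843
Spiral notebook $2.86: everything else → 3.75% + 1% city = 4.75% → $0.13585
Greeting card $3.36: everything else → 3.75% + 1% city = 4.75% → $0.1596
Granola (1 lb) $7.12: groceries → 9.75% + 2.75% city = 12.5% → $0.89
Side table $180.35: furniture → 8.25% + 2.25% city = 10.5% → $18.93675
Coat rack $29.86: furniture → 8.25% + 2.25% city = 10.5% → $3.1353
Acetaminophen (200 ct) $12.06: OTC medicine → 0% + 0% city = 0% → $0.00
Olive oil (1 L) $11.92: groceries → 9.75% + 2.75% city = 12.5% → $1.49
Antacid chews $4.02: OTC medicine → 0% + 0% city = 0% → $0.00
Unrounded tax sum = $33.8188 → $33.82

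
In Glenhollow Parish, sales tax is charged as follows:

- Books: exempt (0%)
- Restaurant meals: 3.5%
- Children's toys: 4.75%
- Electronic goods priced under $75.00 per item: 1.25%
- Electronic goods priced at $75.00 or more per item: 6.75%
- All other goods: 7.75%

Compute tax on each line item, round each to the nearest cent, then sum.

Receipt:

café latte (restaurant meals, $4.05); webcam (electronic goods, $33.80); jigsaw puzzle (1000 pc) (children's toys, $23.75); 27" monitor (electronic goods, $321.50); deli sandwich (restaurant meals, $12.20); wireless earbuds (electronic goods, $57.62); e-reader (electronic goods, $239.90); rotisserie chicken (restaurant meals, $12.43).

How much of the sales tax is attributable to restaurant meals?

Café latte $4.05: restaurant meals → 3.5% → $0.14
Deli sandwich $12.20: restaurant meals → 3.5% → $0.43
Rotisserie chicken $12.43: restaurant meals → 3.5% → $0.44
Tax on restaurant meals = $0.14 + $0.43 + $0.44 = $1.01

$1.01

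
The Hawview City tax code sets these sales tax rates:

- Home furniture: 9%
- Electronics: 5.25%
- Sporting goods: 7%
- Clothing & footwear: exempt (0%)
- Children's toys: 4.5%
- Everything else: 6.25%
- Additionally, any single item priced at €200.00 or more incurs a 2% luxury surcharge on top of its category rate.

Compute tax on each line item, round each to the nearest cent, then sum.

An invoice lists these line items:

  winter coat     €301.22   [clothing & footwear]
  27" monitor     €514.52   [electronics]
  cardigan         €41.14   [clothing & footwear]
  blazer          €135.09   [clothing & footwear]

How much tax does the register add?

€43.32

Winter coat €301.22: clothing & footwear → 0% + 2% surcharge = 2% → €6.02
27" monitor €514.52: electronics → 5.25% + 2% surcharge = 7.25% → €37.30
Cardigan €41.14: clothing & footwear → 0% → €0.00
Blazer €135.09: clothing & footwear → 0% → €0.00
Total tax = €6.02 + €37.30 = €43.32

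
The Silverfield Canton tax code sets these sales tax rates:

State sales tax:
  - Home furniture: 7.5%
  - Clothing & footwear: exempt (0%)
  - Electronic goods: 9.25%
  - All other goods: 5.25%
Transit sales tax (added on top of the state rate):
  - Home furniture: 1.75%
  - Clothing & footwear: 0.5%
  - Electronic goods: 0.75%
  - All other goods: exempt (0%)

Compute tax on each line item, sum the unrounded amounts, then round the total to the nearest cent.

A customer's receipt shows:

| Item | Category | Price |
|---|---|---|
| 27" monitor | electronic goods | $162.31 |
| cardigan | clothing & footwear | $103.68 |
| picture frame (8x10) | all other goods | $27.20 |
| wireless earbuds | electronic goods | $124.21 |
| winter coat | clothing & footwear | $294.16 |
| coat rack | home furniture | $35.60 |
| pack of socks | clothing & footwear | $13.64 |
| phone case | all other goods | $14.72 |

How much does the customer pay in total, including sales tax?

27" monitor $162.31: electronic goods → 9.25% + 0.75% transit = 10% → $16.231
Cardigan $103.68: clothing & footwear → 0% + 0.5% transit = 0.5% → $0.5184
Picture frame (8x10) $27.20: all other goods → 5.25% + 0% transit = 5.25% → $1.428
Wireless earbuds $124.21: electronic goods → 9.25% + 0.75% transit = 10% → $12.421
Winter coat $294.16: clothing & footwear → 0% + 0.5% transit = 0.5% → $1.4708
Coat rack $35.60: home furniture → 7.5% + 1.75% transit = 9.25% → $3.293
Pack of socks $13.64: clothing & footwear → 0% + 0.5% transit = 0.5% → $0.0682
Phone case $14.72: all other goods → 5.25% + 0% transit = 5.25% → $0.7728
Subtotal = $775.52; unrounded tax = $36.2032 → $36.20; total due = $811.72

$811.72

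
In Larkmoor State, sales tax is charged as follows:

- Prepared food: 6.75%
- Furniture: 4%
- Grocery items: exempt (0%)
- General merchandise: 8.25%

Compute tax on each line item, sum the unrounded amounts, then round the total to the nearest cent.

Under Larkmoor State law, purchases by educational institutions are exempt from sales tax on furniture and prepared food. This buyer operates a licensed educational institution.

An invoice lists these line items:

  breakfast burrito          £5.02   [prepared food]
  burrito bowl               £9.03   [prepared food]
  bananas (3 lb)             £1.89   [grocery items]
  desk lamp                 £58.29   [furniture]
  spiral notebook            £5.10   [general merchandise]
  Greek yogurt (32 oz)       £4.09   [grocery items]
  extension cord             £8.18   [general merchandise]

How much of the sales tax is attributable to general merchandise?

Spiral notebook £5.10: general merchandise → 8.25% → £0.42075
Extension cord £8.18: general merchandise → 8.25% → £0.67485
Tax on general merchandise: unrounded sum = £1.0956 → £1.10

£1.10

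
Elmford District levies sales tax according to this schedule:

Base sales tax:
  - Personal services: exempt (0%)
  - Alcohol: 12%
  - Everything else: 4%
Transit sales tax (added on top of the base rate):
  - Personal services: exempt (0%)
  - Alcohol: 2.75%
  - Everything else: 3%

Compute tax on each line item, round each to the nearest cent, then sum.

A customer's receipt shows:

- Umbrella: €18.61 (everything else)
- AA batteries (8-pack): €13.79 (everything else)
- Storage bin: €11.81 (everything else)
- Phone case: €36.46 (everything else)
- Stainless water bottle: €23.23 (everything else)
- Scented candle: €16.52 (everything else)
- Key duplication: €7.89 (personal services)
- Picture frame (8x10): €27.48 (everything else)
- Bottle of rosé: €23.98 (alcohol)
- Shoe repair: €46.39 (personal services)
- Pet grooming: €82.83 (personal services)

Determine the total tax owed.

Umbrella €18.61: everything else → 4% + 3% transit = 7% → €1.30
AA batteries (8-pack) €13.79: everything else → 4% + 3% transit = 7% → €0.97
Storage bin €11.81: everything else → 4% + 3% transit = 7% → €0.83
Phone case €36.46: everything else → 4% + 3% transit = 7% → €2.55
Stainless water bottle €23.23: everything else → 4% + 3% transit = 7% → €1.63
Scented candle €16.52: everything else → 4% + 3% transit = 7% → €1.16
Key duplication €7.89: personal services → 0% + 0% transit = 0% → €0.00
Picture frame (8x10) €27.48: everything else → 4% + 3% transit = 7% → €1.92
Bottle of rosé €23.98: alcohol → 12% + 2.75% transit = 14.75% → €3.54
Shoe repair €46.39: personal services → 0% + 0% transit = 0% → €0.00
Pet grooming €82.83: personal services → 0% + 0% transit = 0% → €0.00
Total tax = €1.30 + €0.97 + €0.83 + €2.55 + €1.63 + €1.16 + €1.92 + €3.54 = €13.90

€13.90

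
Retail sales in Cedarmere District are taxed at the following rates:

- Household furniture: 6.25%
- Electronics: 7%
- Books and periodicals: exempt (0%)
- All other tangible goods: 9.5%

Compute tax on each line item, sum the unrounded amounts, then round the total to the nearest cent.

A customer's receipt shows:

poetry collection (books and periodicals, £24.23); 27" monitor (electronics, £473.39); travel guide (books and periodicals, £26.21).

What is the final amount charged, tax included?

£556.97

Poetry collection £24.23: books and periodicals → 0% → £0.00
27" monitor £473.39: electronics → 7% → £33.1373
Travel guide £26.21: books and periodicals → 0% → £0.00
Subtotal = £523.83; unrounded tax = £33.1373 → £33.14; total due = £556.97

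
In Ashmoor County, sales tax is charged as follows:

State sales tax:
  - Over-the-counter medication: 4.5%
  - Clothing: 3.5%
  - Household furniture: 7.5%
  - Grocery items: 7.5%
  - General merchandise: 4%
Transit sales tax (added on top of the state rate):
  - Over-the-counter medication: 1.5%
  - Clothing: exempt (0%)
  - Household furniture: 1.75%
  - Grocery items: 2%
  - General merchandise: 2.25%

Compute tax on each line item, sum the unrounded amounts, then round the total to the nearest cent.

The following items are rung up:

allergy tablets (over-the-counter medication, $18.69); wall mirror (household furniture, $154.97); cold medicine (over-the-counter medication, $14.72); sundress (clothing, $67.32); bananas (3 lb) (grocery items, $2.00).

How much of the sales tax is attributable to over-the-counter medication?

$2.00

Allergy tablets $18.69: over-the-counter medication → 4.5% + 1.5% transit = 6% → $1.1214
Cold medicine $14.72: over-the-counter medication → 4.5% + 1.5% transit = 6% → $0.8832
Tax on over-the-counter medication: unrounded sum = $2.0046 → $2.00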